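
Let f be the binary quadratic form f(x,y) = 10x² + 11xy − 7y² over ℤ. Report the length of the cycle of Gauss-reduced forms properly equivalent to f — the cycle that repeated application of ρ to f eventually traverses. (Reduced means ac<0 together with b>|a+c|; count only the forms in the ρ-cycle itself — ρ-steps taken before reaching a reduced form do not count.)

D = 401, ⌊√D⌋ = 20
river: ρ → (-7,17,4)
river: ρ → (4,15,-11)
river: ρ → (-11,7,8)
river: ρ → (8,9,-10)
river: ρ → (-10,11,7)
river: ρ → (7,17,-4)
river: ρ → (-4,15,11)
river: ρ → (11,7,-8)
river: ρ → (-8,9,10)
river: ρ → (10,11,-7)
ρ-cycle length = 10 (tail of 0 descent steps not counted)

10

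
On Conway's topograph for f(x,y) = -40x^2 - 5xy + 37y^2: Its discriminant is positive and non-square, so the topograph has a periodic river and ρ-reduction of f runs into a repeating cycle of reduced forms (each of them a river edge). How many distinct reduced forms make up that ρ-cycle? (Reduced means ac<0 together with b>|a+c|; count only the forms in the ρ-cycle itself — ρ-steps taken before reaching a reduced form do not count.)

D = 5945, ⌊√D⌋ = 77
descent: ρ → (37,5,-40)  [lands on river]
river: ρ → (-40,75,2)
river: ρ → (2,77,-2)
river: ρ → (-2,75,40)
river: ρ → (40,5,-37)
river: ρ → (-37,69,8)
river: ρ → (8,75,-10)
river: ρ → (-10,65,43)
river: ρ → (43,21,-32)
river: ρ → (-32,43,32)
river: ρ → (32,21,-43)
river: ρ → (-43,65,10)
river: ρ → (10,75,-8)
river: ρ → (-8,69,37)
ρ-cycle length = 14 (tail of 1 descent step not counted)

14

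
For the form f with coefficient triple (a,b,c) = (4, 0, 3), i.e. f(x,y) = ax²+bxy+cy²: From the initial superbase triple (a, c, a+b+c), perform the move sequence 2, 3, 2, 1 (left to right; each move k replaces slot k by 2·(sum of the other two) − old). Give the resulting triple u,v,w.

start (4,3,7) = (f(1,0),f(0,1),f(1,1))
replace slot 2: 2·(4+7) − 3 = 19 → (4,19,7)
replace slot 3: 2·(4+19) − 7 = 39 → (4,19,39)
replace slot 2: 2·(4+39) − 19 = 67 → (4,67,39)
replace slot 1: 2·(67+39) − 4 = 208 → (208,67,39)

208,67,39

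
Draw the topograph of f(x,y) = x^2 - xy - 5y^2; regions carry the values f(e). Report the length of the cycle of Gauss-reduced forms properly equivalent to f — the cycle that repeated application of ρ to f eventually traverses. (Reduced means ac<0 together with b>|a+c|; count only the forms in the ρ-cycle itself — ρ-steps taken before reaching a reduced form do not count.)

D = 21, ⌊√D⌋ = 4
descent: ρ → (-5,1,1)
descent: ρ → (1,3,-3)  [lands on river]
river: ρ → (-3,3,1)
ρ-cycle length = 2 (tail of 2 descent steps not counted)

2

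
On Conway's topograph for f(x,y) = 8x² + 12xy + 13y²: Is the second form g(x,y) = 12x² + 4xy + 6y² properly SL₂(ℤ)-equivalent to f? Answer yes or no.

D₁ = -272, D₂ = -272
f: translate: b→-4 (≡12 mod 16), so (8,12,13)→(8,-4,9)
f: reduced (well bottom): (8,-4,9) with a≤c, −a<b≤a
g: flip: (12,4,6)→(6,-4,12)
g: reduced (well bottom): (6,-4,12) with a≤c, −a<b≤a
reduced forms (8, -4, 9) vs (6, -4, 12) ⇒ inequivalent

no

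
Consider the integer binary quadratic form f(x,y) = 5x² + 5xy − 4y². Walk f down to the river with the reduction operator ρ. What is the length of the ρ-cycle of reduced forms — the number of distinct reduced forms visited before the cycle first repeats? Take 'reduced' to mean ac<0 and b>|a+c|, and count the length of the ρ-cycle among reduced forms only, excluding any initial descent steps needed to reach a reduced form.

D = 105, ⌊√D⌋ = 10
river: ρ → (-4,3,6)
river: ρ → (6,9,-1)
river: ρ → (-1,9,6)
river: ρ → (6,3,-4)
river: ρ → (-4,5,5)
river: ρ → (5,5,-4)
ρ-cycle length = 6 (tail of 0 descent steps not counted)

6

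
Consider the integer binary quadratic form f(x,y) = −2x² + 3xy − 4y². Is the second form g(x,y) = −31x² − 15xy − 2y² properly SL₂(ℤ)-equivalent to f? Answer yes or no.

D₁ = -23, D₂ = -23
f is negative-definite; reduce −f:
−f: translate: b→1 (≡-3 mod 4), so (2,-3,4)→(2,1,3)
−f: reduced (well bottom): (2,1,3) with a≤c, −a<b≤a
flip sign back: reduced form of f is (-2,-1,-3)
g is negative-definite; reduce −g:
−g: flip: (31,15,2)→(2,-15,31)
−g: translate: b→1 (≡-15 mod 4), so (2,-15,31)→(2,1,3)
−g: reduced (well bottom): (2,1,3) with a≤c, −a<b≤a
flip sign back: reduced form of g is (-2,-1,-3)
reduced forms (-2, -1, -3) vs (-2, -1, -3) ⇒ equivalent

yes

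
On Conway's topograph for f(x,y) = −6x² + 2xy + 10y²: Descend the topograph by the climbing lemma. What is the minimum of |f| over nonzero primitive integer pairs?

descent: ρ → (10,-2,-6)
descent: ρ → (-6,14,2)  [lands on river]
river: ρ → (2,14,-6)
river: ρ → (-6,10,6)
river: ρ → (6,14,-2)
river: ρ → (-2,14,6)
river: ρ → (6,10,-6)
closes: descent 2, river 6
min |a| on river = 2

2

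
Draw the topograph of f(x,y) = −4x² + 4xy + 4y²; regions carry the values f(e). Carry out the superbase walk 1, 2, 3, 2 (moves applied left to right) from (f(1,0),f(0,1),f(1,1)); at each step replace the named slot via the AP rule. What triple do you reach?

start (-4,4,4) = (f(1,0),f(0,1),f(1,1))
replace slot 1: 2·(4+4) − (-4) = 20 → (20,4,4)
replace slot 2: 2·(20+4) − 4 = 44 → (20,44,4)
replace slot 3: 2·(20+44) − 4 = 124 → (20,44,124)
replace slot 2: 2·(20+124) − 44 = 244 → (20,244,124)

20,244,124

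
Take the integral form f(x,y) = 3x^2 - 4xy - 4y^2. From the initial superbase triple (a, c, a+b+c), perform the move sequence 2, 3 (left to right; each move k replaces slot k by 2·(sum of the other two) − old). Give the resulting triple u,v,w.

start (3,-4,-5) = (f(1,0),f(0,1),f(1,1))
replace slot 2: 2·(3+(-5)) − (-4) = 0 → (3,0,-5)
replace slot 3: 2·(3+0) − (-5) = 11 → (3,0,11)

3,0,11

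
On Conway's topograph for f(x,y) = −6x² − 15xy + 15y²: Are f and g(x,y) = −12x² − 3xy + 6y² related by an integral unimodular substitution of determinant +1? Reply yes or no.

D₁ = 585, D₂ = 297
discriminants differ ⇒ not SL₂(ℤ)-equivalent

no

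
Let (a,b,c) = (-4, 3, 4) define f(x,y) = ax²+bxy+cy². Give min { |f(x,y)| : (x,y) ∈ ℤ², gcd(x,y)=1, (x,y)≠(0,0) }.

river: ρ → (4,5,-3)
river: ρ → (-3,7,2)
river: ρ → (2,5,-6)
river: ρ → (-6,7,1)
river: ρ → (1,7,-6)
river: ρ → (-6,5,2)
river: ρ → (2,7,-3)
river: ρ → (-3,5,4)
river: ρ → (4,3,-4)
river: ρ → (-4,5,3)
river: ρ → (3,7,-2)
river: ρ → (-2,5,6)
river: ρ → (6,7,-1)
river: ρ → (-1,7,6)
river: ρ → (6,5,-2)
river: ρ → (-2,7,3)
river: ρ → (3,5,-4)
river: ρ → (-4,3,4)
closes: descent 0, river 18
min |a| on river = 1

1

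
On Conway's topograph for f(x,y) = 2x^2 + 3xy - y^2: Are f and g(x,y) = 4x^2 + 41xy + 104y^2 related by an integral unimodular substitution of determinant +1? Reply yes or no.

D₁ = 17, D₂ = 17
river cycle of f (length 6): (-1, 3, 2), (2, 1, -2), (-2, 3, 1), (1, 3, -2), (-2, 1, 2), (2, 3, -1)
river cycle of g (length 6): (-1, 3, 2), (2, 1, -2), (-2, 3, 1), (1, 3, -2), (-2, 1, 2), (2, 3, -1)
cycles coincide ⇒ equivalent

yes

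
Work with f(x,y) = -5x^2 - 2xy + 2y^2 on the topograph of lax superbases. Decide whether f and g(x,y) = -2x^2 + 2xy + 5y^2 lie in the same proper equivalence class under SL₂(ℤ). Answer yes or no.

D₁ = 44, D₂ = 44
river cycle of f (length 2): (2, 6, -1), (-1, 6, 2)
river cycle of g (length 2): (-2, 6, 1), (1, 6, -2)
cycles differ ⇒ inequivalent

no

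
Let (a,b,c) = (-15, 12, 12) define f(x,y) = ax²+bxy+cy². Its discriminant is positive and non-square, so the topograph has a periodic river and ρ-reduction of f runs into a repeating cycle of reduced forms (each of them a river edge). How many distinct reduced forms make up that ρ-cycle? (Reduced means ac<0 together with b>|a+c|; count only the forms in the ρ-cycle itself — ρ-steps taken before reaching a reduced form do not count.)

D = 864, ⌊√D⌋ = 29
river: ρ → (12,12,-15)
river: ρ → (-15,18,9)
river: ρ → (9,18,-15)
river: ρ → (-15,12,12)
ρ-cycle length = 4 (tail of 0 descent steps not counted)

4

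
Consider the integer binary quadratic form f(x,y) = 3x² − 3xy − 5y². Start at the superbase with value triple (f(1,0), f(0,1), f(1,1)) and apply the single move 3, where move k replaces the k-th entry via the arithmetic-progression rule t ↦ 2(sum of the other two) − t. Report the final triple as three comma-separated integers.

start (3,-5,-5) = (f(1,0),f(0,1),f(1,1))
replace slot 3: 2·(3+(-5)) − (-5) = 1 → (3,-5,1)

3,-5,1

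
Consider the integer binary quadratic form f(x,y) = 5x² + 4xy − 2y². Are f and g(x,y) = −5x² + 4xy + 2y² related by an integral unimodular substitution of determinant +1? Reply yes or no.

D₁ = 56, D₂ = 56
river cycle of f (length 4): (-2, 4, 5), (5, 6, -1), (-1, 6, 5), (5, 4, -2)
river cycle of g (length 4): (2, 4, -5), (-5, 6, 1), (1, 6, -5), (-5, 4, 2)
cycles differ ⇒ inequivalent

no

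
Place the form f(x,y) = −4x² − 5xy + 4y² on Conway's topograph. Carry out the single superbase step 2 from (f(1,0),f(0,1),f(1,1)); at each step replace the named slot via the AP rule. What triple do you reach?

start (-4,4,-5) = (f(1,0),f(0,1),f(1,1))
replace slot 2: 2·((-4)+(-5)) − 4 = -22 → (-4,-22,-5)

-4,-22,-5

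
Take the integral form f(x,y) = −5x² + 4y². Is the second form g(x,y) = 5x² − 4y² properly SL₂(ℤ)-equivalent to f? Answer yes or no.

D₁ = 80, D₂ = 80
river cycle of f (length 2): (4, 8, -1), (-1, 8, 4)
river cycle of g (length 2): (-4, 8, 1), (1, 8, -4)
cycles differ ⇒ inequivalent

no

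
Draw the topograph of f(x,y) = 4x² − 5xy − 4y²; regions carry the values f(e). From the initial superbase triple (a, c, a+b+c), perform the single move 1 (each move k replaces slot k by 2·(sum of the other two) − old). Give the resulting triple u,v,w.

start (4,-4,-5) = (f(1,0),f(0,1),f(1,1))
replace slot 1: 2·((-4)+(-5)) − 4 = -22 → (-22,-4,-5)

-22,-4,-5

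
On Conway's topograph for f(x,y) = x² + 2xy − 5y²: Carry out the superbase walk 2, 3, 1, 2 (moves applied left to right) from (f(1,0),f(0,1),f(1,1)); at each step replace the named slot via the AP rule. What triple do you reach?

start (1,-5,-2) = (f(1,0),f(0,1),f(1,1))
replace slot 2: 2·(1+(-2)) − (-5) = 3 → (1,3,-2)
replace slot 3: 2·(1+3) − (-2) = 10 → (1,3,10)
replace slot 1: 2·(3+10) − 1 = 25 → (25,3,10)
replace slot 2: 2·(25+10) − 3 = 67 → (25,67,10)

25,67,10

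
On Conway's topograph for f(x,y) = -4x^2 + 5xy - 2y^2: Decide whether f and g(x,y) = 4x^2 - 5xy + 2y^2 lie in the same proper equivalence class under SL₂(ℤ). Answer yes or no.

D₁ = -7, D₂ = -7
f is negative-definite; reduce −f:
−f: translate: b→3 (≡-5 mod 8), so (4,-5,2)→(4,3,1)
−f: flip: (4,3,1)→(1,-3,4)
−f: translate: b→1 (≡-3 mod 2), so (1,-3,4)→(1,1,2)
−f: reduced (well bottom): (1,1,2) with a≤c, −a<b≤a
flip sign back: reduced form of f is (-1,-1,-2)
g: translate: b→3 (≡-5 mod 8), so (4,-5,2)→(4,3,1)
g: flip: (4,3,1)→(1,-3,4)
g: translate: b→1 (≡-3 mod 2), so (1,-3,4)→(1,1,2)
g: reduced (well bottom): (1,1,2) with a≤c, −a<b≤a
reduced forms (-1, -1, -2) vs (1, 1, 2) ⇒ inequivalent

no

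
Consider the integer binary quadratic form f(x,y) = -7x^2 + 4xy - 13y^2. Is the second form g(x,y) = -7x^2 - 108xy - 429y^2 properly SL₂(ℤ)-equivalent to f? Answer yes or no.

D₁ = -348, D₂ = -348
f is negative-definite; reduce −f:
−f: reduced (well bottom): (7,-4,13) with a≤c, −a<b≤a
flip sign back: reduced form of f is (-7,4,-13)
g is negative-definite; reduce −g:
−g: translate: b→-4 (≡108 mod 14), so (7,108,429)→(7,-4,13)
−g: reduced (well bottom): (7,-4,13) with a≤c, −a<b≤a
flip sign back: reduced form of g is (-7,4,-13)
reduced forms (-7, 4, -13) vs (-7, 4, -13) ⇒ equivalent

yes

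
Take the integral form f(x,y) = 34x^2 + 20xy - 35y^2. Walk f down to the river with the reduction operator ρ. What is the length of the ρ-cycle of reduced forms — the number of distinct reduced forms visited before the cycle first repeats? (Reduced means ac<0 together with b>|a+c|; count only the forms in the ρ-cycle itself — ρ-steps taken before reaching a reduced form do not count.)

D = 5160, ⌊√D⌋ = 71
river: ρ → (-35,50,19)
river: ρ → (19,64,-14)
river: ρ → (-14,48,51)
river: ρ → (51,54,-11)
river: ρ → (-11,56,46)
river: ρ → (46,36,-21)
river: ρ → (-21,48,34)
river: ρ → (34,20,-35)
ρ-cycle length = 8 (tail of 0 descent steps not counted)

8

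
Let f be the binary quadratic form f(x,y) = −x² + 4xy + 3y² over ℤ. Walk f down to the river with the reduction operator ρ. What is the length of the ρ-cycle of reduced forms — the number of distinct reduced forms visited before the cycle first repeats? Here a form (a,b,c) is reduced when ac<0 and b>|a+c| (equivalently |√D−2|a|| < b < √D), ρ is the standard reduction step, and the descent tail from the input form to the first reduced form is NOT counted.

D = 28, ⌊√D⌋ = 5
river: ρ → (3,2,-2)
river: ρ → (-2,2,3)
river: ρ → (3,4,-1)
river: ρ → (-1,4,3)
ρ-cycle length = 4 (tail of 0 descent steps not counted)

4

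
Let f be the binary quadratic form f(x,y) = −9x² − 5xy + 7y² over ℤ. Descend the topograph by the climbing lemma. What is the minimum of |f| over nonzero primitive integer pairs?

descent: ρ → (7,5,-9)  [lands on river]
river: ρ → (-9,13,3)
river: ρ → (3,11,-13)
river: ρ → (-13,15,1)
river: ρ → (1,15,-13)
river: ρ → (-13,11,3)
river: ρ → (3,13,-9)
river: ρ → (-9,5,7)
river: ρ → (7,9,-7)
river: ρ → (-7,5,9)
river: ρ → (9,13,-3)
river: ρ → (-3,11,13)
river: ρ → (13,15,-1)
river: ρ → (-1,15,13)
river: ρ → (13,11,-3)
river: ρ → (-3,13,9)
river: ρ → (9,5,-7)
river: ρ → (-7,9,7)
closes: descent 1, river 18
min |a| on river = 1

1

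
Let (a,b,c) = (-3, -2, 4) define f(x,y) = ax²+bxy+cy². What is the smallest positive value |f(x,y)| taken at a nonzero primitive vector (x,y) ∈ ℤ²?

descent: ρ → (4,2,-3)  [lands on river]
river: ρ → (-3,4,3)
river: ρ → (3,2,-4)
river: ρ → (-4,6,1)
river: ρ → (1,6,-4)
river: ρ → (-4,2,3)
river: ρ → (3,4,-3)
river: ρ → (-3,2,4)
river: ρ → (4,6,-1)
river: ρ → (-1,6,4)
closes: descent 1, river 10
min |a| on river = 1

1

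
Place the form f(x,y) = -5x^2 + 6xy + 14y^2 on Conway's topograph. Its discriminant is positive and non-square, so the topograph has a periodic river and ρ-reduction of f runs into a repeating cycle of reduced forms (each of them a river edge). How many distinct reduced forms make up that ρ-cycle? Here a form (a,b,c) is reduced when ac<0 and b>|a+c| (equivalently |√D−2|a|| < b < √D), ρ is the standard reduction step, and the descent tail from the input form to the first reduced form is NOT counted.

D = 316, ⌊√D⌋ = 17
descent: ρ → (14,-6,-5)
descent: ρ → (-5,16,3)  [lands on river]
river: ρ → (3,14,-10)
river: ρ → (-10,6,7)
river: ρ → (7,8,-9)
river: ρ → (-9,10,6)
river: ρ → (6,14,-5)
ρ-cycle length = 6 (tail of 2 descent steps not counted)

6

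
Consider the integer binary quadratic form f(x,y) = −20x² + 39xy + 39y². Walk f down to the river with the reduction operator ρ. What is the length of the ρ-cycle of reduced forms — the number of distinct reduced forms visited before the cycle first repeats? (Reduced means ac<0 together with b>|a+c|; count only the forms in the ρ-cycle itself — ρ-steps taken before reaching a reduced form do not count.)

D = 4641, ⌊√D⌋ = 68
river: ρ → (39,39,-20)
river: ρ → (-20,41,37)
river: ρ → (37,33,-24)
river: ρ → (-24,63,7)
river: ρ → (7,63,-24)
river: ρ → (-24,33,37)
river: ρ → (37,41,-20)
river: ρ → (-20,39,39)
ρ-cycle length = 8 (tail of 0 descent steps not counted)

8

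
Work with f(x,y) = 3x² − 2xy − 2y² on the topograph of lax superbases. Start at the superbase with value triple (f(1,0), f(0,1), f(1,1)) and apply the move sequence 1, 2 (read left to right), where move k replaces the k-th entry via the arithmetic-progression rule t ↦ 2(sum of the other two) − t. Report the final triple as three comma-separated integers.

start (3,-2,-1) = (f(1,0),f(0,1),f(1,1))
replace slot 1: 2·((-2)+(-1)) − 3 = -9 → (-9,-2,-1)
replace slot 2: 2·((-9)+(-1)) − (-2) = -18 → (-9,-18,-1)

-9,-18,-1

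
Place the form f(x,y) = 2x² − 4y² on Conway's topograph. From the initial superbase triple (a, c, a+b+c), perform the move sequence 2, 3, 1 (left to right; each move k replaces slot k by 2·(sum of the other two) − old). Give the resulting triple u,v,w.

start (2,-4,-2) = (f(1,0),f(0,1),f(1,1))
replace slot 2: 2·(2+(-2)) − (-4) = 4 → (2,4,-2)
replace slot 3: 2·(2+4) − (-2) = 14 → (2,4,14)
replace slot 1: 2·(4+14) − 2 = 34 → (34,4,14)

34,4,14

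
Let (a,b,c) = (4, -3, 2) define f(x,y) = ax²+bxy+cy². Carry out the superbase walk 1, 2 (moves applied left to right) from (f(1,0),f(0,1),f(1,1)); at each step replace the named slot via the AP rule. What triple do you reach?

start (4,2,3) = (f(1,0),f(0,1),f(1,1))
replace slot 1: 2·(2+3) − 4 = 6 → (6,2,3)
replace slot 2: 2·(6+3) − 2 = 16 → (6,16,3)

6,16,3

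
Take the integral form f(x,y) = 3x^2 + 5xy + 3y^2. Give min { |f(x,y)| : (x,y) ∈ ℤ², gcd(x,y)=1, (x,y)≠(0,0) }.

translate: b→-1 (≡5 mod 6), so (3,5,3)→(3,-1,1)
flip: (3,-1,1)→(1,1,3)
reduced (well bottom): (1,1,3) with a≤c, −a<b≤a
well minimum = a = 1

1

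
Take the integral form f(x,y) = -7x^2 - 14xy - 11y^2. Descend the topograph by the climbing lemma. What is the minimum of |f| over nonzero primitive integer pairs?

translate: b→0 (≡14 mod 14), so (7,14,11)→(7,0,4)
flip: (7,0,4)→(4,0,7)
reduced (well bottom): (4,0,7) with a≤c, −a<b≤a
well minimum |f| = |-4| = 4 (negative-definite)

4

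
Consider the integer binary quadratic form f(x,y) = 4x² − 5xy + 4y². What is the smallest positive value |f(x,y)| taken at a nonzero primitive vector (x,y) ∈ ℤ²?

translate: b→3 (≡-5 mod 8), so (4,-5,4)→(4,3,3)
flip: (4,3,3)→(3,-3,4)
translate: b→3 (≡-3 mod 6), so (3,-3,4)→(3,3,4)
reduced (well bottom): (3,3,4) with a≤c, −a<b≤a
well minimum = a = 3

3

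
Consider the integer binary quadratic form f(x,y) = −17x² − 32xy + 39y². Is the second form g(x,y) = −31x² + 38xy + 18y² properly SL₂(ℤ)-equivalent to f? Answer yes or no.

D₁ = 3676, D₂ = 3676
river cycle of f (length 60): (39, 32, -17), (-17, 36, 35), (35, 34, -18), (-18, 38, 31), (31, 24, -25), (-25, 26, 30), (30, 34, -21), (-21, 50, 14), (14, 34, -45), (-45, 56, 3), … (50 more)
river cycle of g (length 60): (18, 34, -35), (-35, 36, 17), (17, 32, -39), (-39, 46, 10), (10, 54, -19), (-19, 60, 1), (1, 60, -19), (-19, 54, 10), (10, 46, -39), (-39, 32, 17), … (50 more)
cycles differ ⇒ inequivalent

no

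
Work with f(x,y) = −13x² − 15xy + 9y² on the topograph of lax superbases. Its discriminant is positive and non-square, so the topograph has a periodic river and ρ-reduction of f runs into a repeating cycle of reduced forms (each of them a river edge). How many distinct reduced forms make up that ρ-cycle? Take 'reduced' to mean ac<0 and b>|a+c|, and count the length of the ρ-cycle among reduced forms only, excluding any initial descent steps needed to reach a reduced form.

D = 693, ⌊√D⌋ = 26
descent: ρ → (9,15,-13)  [lands on river]
river: ρ → (-13,11,11)
river: ρ → (11,11,-13)
river: ρ → (-13,15,9)
river: ρ → (9,21,-7)
river: ρ → (-7,21,9)
ρ-cycle length = 6 (tail of 1 descent step not counted)

6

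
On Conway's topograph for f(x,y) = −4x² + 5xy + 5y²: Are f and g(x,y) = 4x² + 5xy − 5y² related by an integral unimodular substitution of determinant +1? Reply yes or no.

D₁ = 105, D₂ = 105
river cycle of f (length 6): (5, 5, -4), (-4, 3, 6), (6, 9, -1), (-1, 9, 6), (6, 3, -4), (-4, 5, 5)
river cycle of g (length 6): (-5, 5, 4), (4, 3, -6), (-6, 9, 1), (1, 9, -6), (-6, 3, 4), (4, 5, -5)
cycles differ ⇒ inequivalent

no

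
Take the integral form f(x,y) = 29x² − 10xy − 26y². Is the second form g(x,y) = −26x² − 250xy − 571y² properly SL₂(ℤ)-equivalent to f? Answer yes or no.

D₁ = 3116, D₂ = 3116
river cycle of f (length 18): (-26, 10, 29), (29, 48, -7), (-7, 50, 22), (22, 38, -19), (-19, 38, 22), (22, 50, -7), (-7, 48, 29), (29, 10, -26), (-26, 42, 13), (13, 36, -35), … (8 more)
river cycle of g (length 18): (-26, 10, 29), (29, 48, -7), (-7, 50, 22), (22, 38, -19), (-19, 38, 22), (22, 50, -7), (-7, 48, 29), (29, 10, -26), (-26, 42, 13), (13, 36, -35), … (8 more)
cycles coincide ⇒ equivalent

yes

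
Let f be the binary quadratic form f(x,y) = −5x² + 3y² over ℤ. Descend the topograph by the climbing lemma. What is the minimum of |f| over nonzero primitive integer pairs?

descent: ρ → (3,6,-2)  [lands on river]
river: ρ → (-2,6,3)
closes: descent 1, river 2
min |a| on river = 2

2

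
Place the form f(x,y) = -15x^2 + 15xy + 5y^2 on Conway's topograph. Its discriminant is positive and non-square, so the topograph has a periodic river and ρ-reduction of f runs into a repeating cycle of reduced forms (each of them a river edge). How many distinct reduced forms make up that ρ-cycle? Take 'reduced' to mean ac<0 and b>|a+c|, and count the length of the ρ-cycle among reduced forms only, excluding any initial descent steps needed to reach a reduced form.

D = 525, ⌊√D⌋ = 22
river: ρ → (5,15,-15)
river: ρ → (-15,15,5)
ρ-cycle length = 2 (tail of 0 descent steps not counted)

2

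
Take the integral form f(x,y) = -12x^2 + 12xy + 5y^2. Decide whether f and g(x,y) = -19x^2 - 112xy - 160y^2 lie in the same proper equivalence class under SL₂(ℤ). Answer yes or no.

D₁ = 384, D₂ = 384
river cycle of f (length 4): (5, 18, -3), (-3, 18, 5), (5, 12, -12), (-12, 12, 5)
river cycle of g (length 4): (5, 18, -3), (-3, 18, 5), (5, 12, -12), (-12, 12, 5)
cycles coincide ⇒ equivalent

yes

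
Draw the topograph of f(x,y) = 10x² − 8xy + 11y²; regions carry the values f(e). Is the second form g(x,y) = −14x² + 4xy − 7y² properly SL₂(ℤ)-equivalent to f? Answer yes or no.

D₁ = -376, D₂ = -376
f: reduced (well bottom): (10,-8,11) with a≤c, −a<b≤a
g is negative-definite; reduce −g:
−g: flip: (14,-4,7)→(7,4,14)
−g: reduced (well bottom): (7,4,14) with a≤c, −a<b≤a
flip sign back: reduced form of g is (-7,-4,-14)
reduced forms (10, -8, 11) vs (-7, -4, -14) ⇒ inequivalent

no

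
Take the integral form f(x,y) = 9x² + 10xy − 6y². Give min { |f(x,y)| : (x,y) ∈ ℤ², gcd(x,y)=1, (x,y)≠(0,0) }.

river: ρ → (-6,14,5)
river: ρ → (5,16,-3)
river: ρ → (-3,14,10)
river: ρ → (10,6,-7)
river: ρ → (-7,8,9)
river: ρ → (9,10,-6)
closes: descent 0, river 6
min |a| on river = 3

3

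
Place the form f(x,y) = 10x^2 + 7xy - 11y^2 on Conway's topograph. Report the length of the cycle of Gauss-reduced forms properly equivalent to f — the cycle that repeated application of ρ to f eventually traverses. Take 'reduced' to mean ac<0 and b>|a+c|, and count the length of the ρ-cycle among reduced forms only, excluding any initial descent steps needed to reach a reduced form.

D = 489, ⌊√D⌋ = 22
river: ρ → (-11,15,6)
river: ρ → (6,21,-2)
river: ρ → (-2,19,16)
river: ρ → (16,13,-5)
river: ρ → (-5,17,10)
river: ρ → (10,3,-12)
river: ρ → (-12,21,1)
river: ρ → (1,21,-12)
river: ρ → (-12,3,10)
river: ρ → (10,17,-5)
river: ρ → (-5,13,16)
river: ρ → (16,19,-2)
river: ρ → (-2,21,6)
river: ρ → (6,15,-11)
river: ρ → (-11,7,10)
river: ρ → (10,13,-8)
river: ρ → (-8,19,4)
river: ρ → (4,21,-3)
river: ρ → (-3,21,4)
river: ρ → (4,19,-8)
river: ρ → (-8,13,10)
river: ρ → (10,7,-11)
ρ-cycle length = 22 (tail of 0 descent steps not counted)

22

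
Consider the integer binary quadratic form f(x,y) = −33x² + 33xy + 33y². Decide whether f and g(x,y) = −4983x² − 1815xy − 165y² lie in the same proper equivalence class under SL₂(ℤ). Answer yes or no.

D₁ = 5445, D₂ = 5445
river cycle of f (length 2): (33, 33, -33), (-33, 33, 33)
river cycle of g (length 2): (-33, 33, 33), (33, 33, -33)
cycles coincide ⇒ equivalent

yes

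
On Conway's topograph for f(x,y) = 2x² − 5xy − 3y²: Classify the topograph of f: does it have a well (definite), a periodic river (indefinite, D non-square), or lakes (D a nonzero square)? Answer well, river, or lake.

D = b²−4ac = (-5)² − 4·2·(-3) = 49
D = 7² is a perfect square ⇒ form factors over ℤ ⇒ lakes

lake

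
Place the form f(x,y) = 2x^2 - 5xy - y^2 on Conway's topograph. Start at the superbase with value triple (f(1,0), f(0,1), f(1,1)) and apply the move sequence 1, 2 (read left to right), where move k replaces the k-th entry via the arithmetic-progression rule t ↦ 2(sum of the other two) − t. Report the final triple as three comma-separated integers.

start (2,-1,-4) = (f(1,0),f(0,1),f(1,1))
replace slot 1: 2·((-1)+(-4)) − 2 = -12 → (-12,-1,-4)
replace slot 2: 2·((-12)+(-4)) − (-1) = -31 → (-12,-31,-4)

-12,-31,-4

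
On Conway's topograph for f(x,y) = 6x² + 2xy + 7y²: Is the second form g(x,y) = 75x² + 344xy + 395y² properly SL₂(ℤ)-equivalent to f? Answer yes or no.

D₁ = -164, D₂ = -164
f: reduced (well bottom): (6,2,7) with a≤c, −a<b≤a
g: translate: b→44 (≡344 mod 150), so (75,344,395)→(75,44,7)
g: flip: (75,44,7)→(7,-44,75)
g: translate: b→-2 (≡-44 mod 14), so (7,-44,75)→(7,-2,6)
g: flip: (7,-2,6)→(6,2,7)
g: reduced (well bottom): (6,2,7) with a≤c, −a<b≤a
reduced forms (6, 2, 7) vs (6, 2, 7) ⇒ equivalent

yes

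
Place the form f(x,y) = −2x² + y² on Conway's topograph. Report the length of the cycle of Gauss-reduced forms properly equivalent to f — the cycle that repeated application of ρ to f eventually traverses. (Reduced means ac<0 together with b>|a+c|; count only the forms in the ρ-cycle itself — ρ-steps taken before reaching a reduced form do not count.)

D = 8, ⌊√D⌋ = 2
descent: ρ → (1,2,-1)  [lands on river]
river: ρ → (-1,2,1)
ρ-cycle length = 2 (tail of 1 descent step not counted)

2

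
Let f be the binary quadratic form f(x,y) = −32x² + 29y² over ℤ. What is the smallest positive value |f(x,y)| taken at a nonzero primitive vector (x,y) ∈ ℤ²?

descent: ρ → (29,58,-3)  [lands on river]
river: ρ → (-3,56,48)
river: ρ → (48,40,-11)
river: ρ → (-11,48,32)
river: ρ → (32,16,-27)
river: ρ → (-27,38,21)
river: ρ → (21,46,-19)
river: ρ → (-19,30,37)
river: ρ → (37,44,-12)
river: ρ → (-12,52,21)
river: ρ → (21,32,-32)
river: ρ → (-32,32,21)
river: ρ → (21,52,-12)
river: ρ → (-12,44,37)
river: ρ → (37,30,-19)
river: ρ → (-19,46,21)
river: ρ → (21,38,-27)
river: ρ → (-27,16,32)
river: ρ → (32,48,-11)
river: ρ → (-11,40,48)
river: ρ → (48,56,-3)
river: ρ → (-3,58,29)
closes: descent 1, river 22
min |a| on river = 3

3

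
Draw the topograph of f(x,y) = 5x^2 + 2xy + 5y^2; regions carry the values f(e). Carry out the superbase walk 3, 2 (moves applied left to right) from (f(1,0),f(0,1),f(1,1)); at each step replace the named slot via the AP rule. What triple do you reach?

start (5,5,12) = (f(1,0),f(0,1),f(1,1))
replace slot 3: 2·(5+5) − 12 = 8 → (5,5,8)
replace slot 2: 2·(5+8) − 5 = 21 → (5,21,8)

5,21,8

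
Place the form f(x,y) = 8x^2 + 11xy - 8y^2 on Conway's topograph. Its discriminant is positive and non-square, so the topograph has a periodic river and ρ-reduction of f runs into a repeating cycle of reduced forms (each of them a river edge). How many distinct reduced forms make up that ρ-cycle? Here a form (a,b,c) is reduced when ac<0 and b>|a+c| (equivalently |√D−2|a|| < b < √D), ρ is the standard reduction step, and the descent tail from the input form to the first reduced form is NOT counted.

D = 377, ⌊√D⌋ = 19
river: ρ → (-8,5,11)
river: ρ → (11,17,-2)
river: ρ → (-2,19,2)
river: ρ → (2,17,-11)
river: ρ → (-11,5,8)
river: ρ → (8,11,-8)
ρ-cycle length = 6 (tail of 0 descent steps not counted)

6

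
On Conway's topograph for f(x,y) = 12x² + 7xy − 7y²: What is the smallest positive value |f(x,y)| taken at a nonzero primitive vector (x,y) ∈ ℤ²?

river: ρ → (-7,7,12)
river: ρ → (12,17,-2)
river: ρ → (-2,19,3)
river: ρ → (3,17,-8)
river: ρ → (-8,15,5)
river: ρ → (5,15,-8)
river: ρ → (-8,17,3)
river: ρ → (3,19,-2)
river: ρ → (-2,17,12)
river: ρ → (12,7,-7)
closes: descent 0, river 10
min |a| on river = 2

2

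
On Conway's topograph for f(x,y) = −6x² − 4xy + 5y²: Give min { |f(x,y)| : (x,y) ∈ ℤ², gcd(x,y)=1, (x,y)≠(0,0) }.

descent: ρ → (5,4,-6)  [lands on river]
river: ρ → (-6,8,3)
river: ρ → (3,10,-3)
river: ρ → (-3,8,6)
river: ρ → (6,4,-5)
river: ρ → (-5,6,5)
closes: descent 1, river 6
min |a| on river = 3

3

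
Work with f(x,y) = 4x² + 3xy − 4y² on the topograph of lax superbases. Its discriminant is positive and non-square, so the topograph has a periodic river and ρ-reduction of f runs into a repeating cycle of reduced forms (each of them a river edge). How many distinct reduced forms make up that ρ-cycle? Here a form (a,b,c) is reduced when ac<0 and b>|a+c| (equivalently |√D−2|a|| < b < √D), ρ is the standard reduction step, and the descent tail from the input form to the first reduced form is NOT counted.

D = 73, ⌊√D⌋ = 8
river: ρ → (-4,5,3)
river: ρ → (3,7,-2)
river: ρ → (-2,5,6)
river: ρ → (6,7,-1)
river: ρ → (-1,7,6)
river: ρ → (6,5,-2)
river: ρ → (-2,7,3)
river: ρ → (3,5,-4)
river: ρ → (-4,3,4)
river: ρ → (4,5,-3)
river: ρ → (-3,7,2)
river: ρ → (2,5,-6)
river: ρ → (-6,7,1)
river: ρ → (1,7,-6)
river: ρ → (-6,5,2)
river: ρ → (2,7,-3)
river: ρ → (-3,5,4)
river: ρ → (4,3,-4)
ρ-cycle length = 18 (tail of 0 descent steps not counted)

18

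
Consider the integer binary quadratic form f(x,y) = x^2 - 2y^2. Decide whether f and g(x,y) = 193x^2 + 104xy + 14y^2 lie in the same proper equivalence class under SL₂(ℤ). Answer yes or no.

D₁ = 8, D₂ = 8
river cycle of f (length 2): (1, 2, -1), (-1, 2, 1)
river cycle of g (length 2): (1, 2, -1), (-1, 2, 1)
cycles coincide ⇒ equivalent

yes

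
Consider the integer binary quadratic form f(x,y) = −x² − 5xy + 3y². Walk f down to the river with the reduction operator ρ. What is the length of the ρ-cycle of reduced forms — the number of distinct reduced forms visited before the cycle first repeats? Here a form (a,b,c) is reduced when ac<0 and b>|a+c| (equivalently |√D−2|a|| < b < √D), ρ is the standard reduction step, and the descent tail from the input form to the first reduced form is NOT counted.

D = 37, ⌊√D⌋ = 6
descent: ρ → (3,5,-1)  [lands on river]
river: ρ → (-1,5,3)
river: ρ → (3,1,-3)
river: ρ → (-3,5,1)
river: ρ → (1,5,-3)
river: ρ → (-3,1,3)
ρ-cycle length = 6 (tail of 1 descent step not counted)

6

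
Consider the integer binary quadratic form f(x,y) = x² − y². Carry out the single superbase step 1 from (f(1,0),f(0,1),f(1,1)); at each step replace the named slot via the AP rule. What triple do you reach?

start (1,-1,0) = (f(1,0),f(0,1),f(1,1))
replace slot 1: 2·((-1)+0) − 1 = -3 → (-3,-1,0)

-3,-1,0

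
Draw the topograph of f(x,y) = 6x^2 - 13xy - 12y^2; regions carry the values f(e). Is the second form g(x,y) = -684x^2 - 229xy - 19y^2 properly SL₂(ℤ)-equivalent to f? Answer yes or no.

D₁ = 457, D₂ = 457
river cycle of f (length 46): (-12, 13, 6), (6, 11, -14), (-14, 17, 3), (3, 19, -8), (-8, 13, 9), (9, 5, -12), (-12, 19, 2), (2, 21, -2), (-2, 19, 12), (12, 5, -9), … (36 more)
river cycle of g (length 46): (6, 11, -14), (-14, 17, 3), (3, 19, -8), (-8, 13, 9), (9, 5, -12), (-12, 19, 2), (2, 21, -2), (-2, 19, 12), (12, 5, -9), (-9, 13, 8), … (36 more)
cycles coincide ⇒ equivalent

yes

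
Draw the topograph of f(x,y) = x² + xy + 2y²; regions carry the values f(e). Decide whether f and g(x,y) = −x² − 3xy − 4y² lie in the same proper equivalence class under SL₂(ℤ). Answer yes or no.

D₁ = -7, D₂ = -7
f: reduced (well bottom): (1,1,2) with a≤c, −a<b≤a
g is negative-definite; reduce −g:
−g: translate: b→1 (≡3 mod 2), so (1,3,4)→(1,1,2)
−g: reduced (well bottom): (1,1,2) with a≤c, −a<b≤a
flip sign back: reduced form of g is (-1,-1,-2)
reduced forms (1, 1, 2) vs (-1, -1, -2) ⇒ inequivalent

no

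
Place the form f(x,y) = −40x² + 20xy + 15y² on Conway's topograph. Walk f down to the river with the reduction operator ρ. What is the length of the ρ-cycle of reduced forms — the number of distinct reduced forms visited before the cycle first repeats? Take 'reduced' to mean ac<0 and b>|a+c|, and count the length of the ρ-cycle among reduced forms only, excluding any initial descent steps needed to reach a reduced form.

D = 2800, ⌊√D⌋ = 52
descent: ρ → (15,40,-20)  [lands on river]
river: ρ → (-20,40,15)
river: ρ → (15,50,-5)
river: ρ → (-5,50,15)
ρ-cycle length = 4 (tail of 1 descent step not counted)

4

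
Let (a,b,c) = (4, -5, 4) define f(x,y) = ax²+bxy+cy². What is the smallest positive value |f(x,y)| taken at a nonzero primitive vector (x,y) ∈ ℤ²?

translate: b→3 (≡-5 mod 8), so (4,-5,4)→(4,3,3)
flip: (4,3,3)→(3,-3,4)
translate: b→3 (≡-3 mod 6), so (3,-3,4)→(3,3,4)
reduced (well bottom): (3,3,4) with a≤c, −a<b≤a
well minimum = a = 3

3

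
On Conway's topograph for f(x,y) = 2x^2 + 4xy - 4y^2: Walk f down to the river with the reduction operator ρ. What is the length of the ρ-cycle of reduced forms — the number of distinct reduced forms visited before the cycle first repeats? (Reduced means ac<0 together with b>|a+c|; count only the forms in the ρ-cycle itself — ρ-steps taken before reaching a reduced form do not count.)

D = 48, ⌊√D⌋ = 6
river: ρ → (-4,4,2)
river: ρ → (2,4,-4)
ρ-cycle length = 2 (tail of 0 descent steps not counted)

2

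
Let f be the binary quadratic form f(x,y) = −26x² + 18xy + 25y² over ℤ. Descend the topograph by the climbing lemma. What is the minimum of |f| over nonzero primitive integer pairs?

river: ρ → (25,32,-19)
river: ρ → (-19,44,13)
river: ρ → (13,34,-34)
river: ρ → (-34,34,13)
river: ρ → (13,44,-19)
river: ρ → (-19,32,25)
river: ρ → (25,18,-26)
river: ρ → (-26,34,17)
river: ρ → (17,34,-26)
river: ρ → (-26,18,25)
closes: descent 0, river 10
min |a| on river = 13

13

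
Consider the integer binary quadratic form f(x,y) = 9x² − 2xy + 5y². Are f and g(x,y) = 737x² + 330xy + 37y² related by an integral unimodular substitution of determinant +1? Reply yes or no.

D₁ = -176, D₂ = -176
f: flip: (9,-2,5)→(5,2,9)
f: reduced (well bottom): (5,2,9) with a≤c, −a<b≤a
g: flip: (737,330,37)→(37,-330,737)
g: translate: b→-34 (≡-330 mod 74), so (37,-330,737)→(37,-34,9)
g: flip: (37,-34,9)→(9,34,37)
g: translate: b→-2 (≡34 mod 18), so (9,34,37)→(9,-2,5)
g: flip: (9,-2,5)→(5,2,9)
g: reduced (well bottom): (5,2,9) with a≤c, −a<b≤a
reduced forms (5, 2, 9) vs (5, 2, 9) ⇒ equivalent

yes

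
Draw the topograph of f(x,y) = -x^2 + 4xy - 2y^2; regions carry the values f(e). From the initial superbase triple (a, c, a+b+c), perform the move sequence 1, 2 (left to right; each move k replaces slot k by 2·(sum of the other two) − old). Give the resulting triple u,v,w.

start (-1,-2,1) = (f(1,0),f(0,1),f(1,1))
replace slot 1: 2·((-2)+1) − (-1) = -1 → (-1,-2,1)
replace slot 2: 2·((-1)+1) − (-2) = 2 → (-1,2,1)

-1,2,1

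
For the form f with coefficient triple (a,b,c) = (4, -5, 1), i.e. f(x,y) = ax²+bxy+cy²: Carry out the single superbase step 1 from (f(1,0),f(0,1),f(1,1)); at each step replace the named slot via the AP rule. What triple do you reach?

start (4,1,0) = (f(1,0),f(0,1),f(1,1))
replace slot 1: 2·(1+0) − 4 = -2 → (-2,1,0)

-2,1,0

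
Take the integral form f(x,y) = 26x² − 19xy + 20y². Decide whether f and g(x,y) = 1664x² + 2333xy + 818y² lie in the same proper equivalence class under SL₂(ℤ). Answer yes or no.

D₁ = -1719, D₂ = -1719
f: flip: (26,-19,20)→(20,19,26)
f: reduced (well bottom): (20,19,26) with a≤c, −a<b≤a
g: translate: b→-995 (≡2333 mod 3328), so (1664,2333,818)→(1664,-995,149)
g: flip: (1664,-995,149)→(149,995,1664)
g: translate: b→101 (≡995 mod 298), so (149,995,1664)→(149,101,20)
g: flip: (149,101,20)→(20,-101,149)
g: translate: b→19 (≡-101 mod 40), so (20,-101,149)→(20,19,26)
g: reduced (well bottom): (20,19,26) with a≤c, −a<b≤a
reduced forms (20, 19, 26) vs (20, 19, 26) ⇒ equivalent

yes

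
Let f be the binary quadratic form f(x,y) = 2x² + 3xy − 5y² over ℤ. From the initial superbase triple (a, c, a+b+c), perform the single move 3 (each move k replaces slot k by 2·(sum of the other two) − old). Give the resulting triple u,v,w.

start (2,-5,0) = (f(1,0),f(0,1),f(1,1))
replace slot 3: 2·(2+(-5)) − 0 = -6 → (2,-5,-6)

2,-5,-6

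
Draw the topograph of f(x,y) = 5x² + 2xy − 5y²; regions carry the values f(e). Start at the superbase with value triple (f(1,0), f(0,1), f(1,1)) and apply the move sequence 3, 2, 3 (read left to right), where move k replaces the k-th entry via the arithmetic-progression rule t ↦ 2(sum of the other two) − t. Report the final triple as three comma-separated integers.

start (5,-5,2) = (f(1,0),f(0,1),f(1,1))
replace slot 3: 2·(5+(-5)) − 2 = -2 → (5,-5,-2)
replace slot 2: 2·(5+(-2)) − (-5) = 11 → (5,11,-2)
replace slot 3: 2·(5+11) − (-2) = 34 → (5,11,34)

5,11,34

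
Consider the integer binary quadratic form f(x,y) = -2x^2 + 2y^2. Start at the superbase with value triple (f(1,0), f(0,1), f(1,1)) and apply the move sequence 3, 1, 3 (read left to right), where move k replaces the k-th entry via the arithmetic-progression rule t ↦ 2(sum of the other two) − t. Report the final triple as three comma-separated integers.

start (-2,2,0) = (f(1,0),f(0,1),f(1,1))
replace slot 3: 2·((-2)+2) − 0 = 0 → (-2,2,0)
replace slot 1: 2·(2+0) − (-2) = 6 → (6,2,0)
replace slot 3: 2·(6+2) − 0 = 16 → (6,2,16)

6,2,16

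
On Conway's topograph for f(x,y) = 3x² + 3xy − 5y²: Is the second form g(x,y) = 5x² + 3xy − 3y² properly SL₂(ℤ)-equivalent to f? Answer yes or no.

D₁ = 69, D₂ = 69
river cycle of f (length 4): (-5, 7, 1), (1, 7, -5), (-5, 3, 3), (3, 3, -5)
river cycle of g (length 4): (-3, 3, 5), (5, 7, -1), (-1, 7, 5), (5, 3, -3)
cycles differ ⇒ inequivalent

no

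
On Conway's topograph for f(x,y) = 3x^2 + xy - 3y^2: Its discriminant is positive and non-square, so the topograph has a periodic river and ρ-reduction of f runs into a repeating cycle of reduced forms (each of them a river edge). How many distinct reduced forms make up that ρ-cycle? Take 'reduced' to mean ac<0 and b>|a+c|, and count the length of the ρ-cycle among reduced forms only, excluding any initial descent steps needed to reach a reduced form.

D = 37, ⌊√D⌋ = 6
river: ρ → (-3,5,1)
river: ρ → (1,5,-3)
river: ρ → (-3,1,3)
river: ρ → (3,5,-1)
river: ρ → (-1,5,3)
river: ρ → (3,1,-3)
ρ-cycle length = 6 (tail of 0 descent steps not counted)

6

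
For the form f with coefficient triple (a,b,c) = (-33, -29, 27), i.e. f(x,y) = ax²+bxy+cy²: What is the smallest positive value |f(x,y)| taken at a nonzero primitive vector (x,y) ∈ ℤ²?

descent: ρ → (27,29,-33)  [lands on river]
river: ρ → (-33,37,23)
river: ρ → (23,55,-15)
river: ρ → (-15,65,3)
river: ρ → (3,61,-57)
river: ρ → (-57,53,7)
river: ρ → (7,59,-33)
river: ρ → (-33,7,33)
river: ρ → (33,59,-7)
river: ρ → (-7,53,57)
river: ρ → (57,61,-3)
river: ρ → (-3,65,15)
river: ρ → (15,55,-23)
river: ρ → (-23,37,33)
river: ρ → (33,29,-27)
river: ρ → (-27,25,35)
river: ρ → (35,45,-17)
river: ρ → (-17,57,17)
river: ρ → (17,45,-35)
river: ρ → (-35,25,27)
closes: descent 1, river 20
min |a| on river = 3

3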